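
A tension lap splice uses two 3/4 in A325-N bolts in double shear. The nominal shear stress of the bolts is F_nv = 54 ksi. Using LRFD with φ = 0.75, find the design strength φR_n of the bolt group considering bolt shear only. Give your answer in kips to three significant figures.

71.6 kips

A_b = π × 0.75² / 4 = 0.4418 in².
R_n = F_nv · A_b · n · n_s = 54 × 0.4418 × 2 × 2 = 95.43 kips.
Design strength φR_n = 0.75 × 95.43 = 71.6 kips.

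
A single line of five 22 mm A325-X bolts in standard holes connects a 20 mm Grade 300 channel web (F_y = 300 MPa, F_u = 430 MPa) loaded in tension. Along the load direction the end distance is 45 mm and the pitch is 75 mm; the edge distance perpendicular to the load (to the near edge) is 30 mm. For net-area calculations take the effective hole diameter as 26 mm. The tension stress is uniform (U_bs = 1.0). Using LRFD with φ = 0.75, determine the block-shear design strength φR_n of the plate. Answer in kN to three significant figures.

992 kN

Shear plane L_v = 45 + 4·75 = 345 mm; A_gv = 345 × 20 = 6900 mm².
A_nv = (345 − 4.5·26) × 20 = 4560 mm².
A_nt = (30 − 0.5·26) × 20 = 340 mm².
0.6 F_u A_nv = 1176 kN; 0.6 F_y A_gv = 1242 kN → shear rupture governs the shear term.
R_n = 1176 + 1.0 × 430 × 340 / 1000 = 1323 kN.
Design strength φR_n = 0.75 × 1323 = 992 kN.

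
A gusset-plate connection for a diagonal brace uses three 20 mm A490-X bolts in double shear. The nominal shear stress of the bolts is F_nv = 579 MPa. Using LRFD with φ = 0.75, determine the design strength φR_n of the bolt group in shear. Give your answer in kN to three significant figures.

819 kN

A_b = π × 20² / 4 = 314.2 mm².
R_n = F_nv · A_b · n · n_s = 579 × 314.2 × 3 × 2 / 1000 = 1091 kN.
Design strength φR_n = 0.75 × 1091 = 819 kN.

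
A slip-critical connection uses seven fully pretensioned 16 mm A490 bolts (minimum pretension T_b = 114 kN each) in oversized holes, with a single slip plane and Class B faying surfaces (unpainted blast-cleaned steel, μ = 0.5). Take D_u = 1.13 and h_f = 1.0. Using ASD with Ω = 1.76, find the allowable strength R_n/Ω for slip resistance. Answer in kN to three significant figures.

R_n = μ · D_u · h_f · T_b · n_s · n_b = 0.5 × 1.13 × 1.0 × 114 × 1 × 7 = 450.9 kN.
Allowable strength R_n/Ω = 450.9 / 1.76 = 256 kN.

256 kN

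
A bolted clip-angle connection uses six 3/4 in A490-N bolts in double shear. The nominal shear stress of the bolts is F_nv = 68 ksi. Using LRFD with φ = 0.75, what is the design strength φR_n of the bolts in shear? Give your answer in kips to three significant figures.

270 kips

A_b = π × 0.75² / 4 = 0.4418 in².
R_n = F_nv · A_b · n · n_s = 68 × 0.4418 × 6 × 2 = 360.5 kips.
Design strength φR_n = 0.75 × 360.5 = 270 kips.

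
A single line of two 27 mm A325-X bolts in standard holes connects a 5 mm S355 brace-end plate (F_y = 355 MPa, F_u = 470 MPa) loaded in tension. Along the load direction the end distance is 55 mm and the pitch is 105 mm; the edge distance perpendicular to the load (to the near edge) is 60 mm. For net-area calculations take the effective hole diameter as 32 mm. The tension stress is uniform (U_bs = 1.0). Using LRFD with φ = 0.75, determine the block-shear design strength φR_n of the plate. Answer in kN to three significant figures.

196 kN

Shear plane L_v = 55 + 1·105 = 160 mm; A_gv = 160 × 5 = 800 mm².
A_nv = (160 − 1.5·32) × 5 = 560 mm².
A_nt = (60 − 0.5·32) × 5 = 220 mm².
0.6 F_u A_nv = 157.9 kN; 0.6 F_y A_gv = 170.4 kN → shear rupture governs the shear term.
R_n = 157.9 + 1.0 × 470 × 220 / 1000 = 261.3 kN.
Design strength φR_n = 0.75 × 261.3 = 196 kN.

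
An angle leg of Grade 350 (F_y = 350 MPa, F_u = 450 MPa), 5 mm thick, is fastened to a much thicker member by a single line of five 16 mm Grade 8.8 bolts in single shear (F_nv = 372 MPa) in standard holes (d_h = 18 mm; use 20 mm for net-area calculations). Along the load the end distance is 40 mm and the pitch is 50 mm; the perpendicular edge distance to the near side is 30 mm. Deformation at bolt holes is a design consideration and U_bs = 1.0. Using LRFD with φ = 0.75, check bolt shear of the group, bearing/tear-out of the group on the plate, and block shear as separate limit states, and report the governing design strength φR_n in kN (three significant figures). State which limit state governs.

Bolt shear: A_b = π·16²/4 = 201.1 mm²; R_n = 372 × 201.1 × 5 × 1 / 1000 = 374 kN → 0.75 × 374 = 280 kN.
Bearing: edge l_c = 31, r_n = 83.7 kN; interior l_c = 32, r_n = 86.4 kN; R_n = 83.7 + 4·86.4 = 429.3 kN → 322 kN.
Block shear: A_gv = 1200, A_nv = 750, A_nt = 100 mm²; R_n = min(0.6F_uA_nv, 0.6F_yA_gv) + U_bs·F_u·A_nt = 247.5 kN → 186 kN.
Block shear governs: 186 kN.

186 kN (block shear governs)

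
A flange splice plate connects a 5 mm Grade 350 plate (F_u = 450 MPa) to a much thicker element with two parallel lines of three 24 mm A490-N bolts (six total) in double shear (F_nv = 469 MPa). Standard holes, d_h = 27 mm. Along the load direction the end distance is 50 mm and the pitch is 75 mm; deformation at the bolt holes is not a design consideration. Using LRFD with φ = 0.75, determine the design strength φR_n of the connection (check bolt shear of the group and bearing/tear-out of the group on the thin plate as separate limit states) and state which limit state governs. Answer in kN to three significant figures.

671 kN (bearing governs)

Bolt shear: A_b = π·24²/4 = 452.4 mm²; R_n = 469 × 452.4 × 6 × 2 / 1000 = 2546 kN → 0.75 × 2546 = 1910 kN.
Bearing (1.5 l_c t F_u ≤ 3.0 d t F_u): upper limit = 3.0·24·5·450 / 1000 = 162 kN.
  Edge l_c = 50 − 27/2 = 36.5 → r_n = 123.2 kN; interior l_c = 75 − 27 = 48 → r_n = 162 kN.
  R_n,bearing = 2·123.2 + 4·162 = 894.4 kN → 0.75 × 894.4 = 671 kN.
Bearing governs: 671 kN.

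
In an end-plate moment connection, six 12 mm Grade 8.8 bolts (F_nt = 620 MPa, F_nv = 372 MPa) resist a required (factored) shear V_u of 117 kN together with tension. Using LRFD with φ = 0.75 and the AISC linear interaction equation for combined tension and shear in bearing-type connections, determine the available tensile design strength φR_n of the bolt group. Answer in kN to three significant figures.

215 kN

A_b = π·12²/4 = 113.1 mm²; f_rv = 117 × 1000 / (6 × 113.1) = 172.4 MPa.
F'_nt = 1.3 F_nt − (F_nt / φF_nv) f_rv = 1.3·620 − (620/(0.75·372))·172.4 = 422.8 MPa, capped at F_nt → F'_nt = 422.8 MPa.
R_n = F'_nt · A_b · n = 422.8 × 113.1 × 6 / 1000 = 286.9 kN.
Design strength φR_n = 0.75 × 286.9 = 215 kN.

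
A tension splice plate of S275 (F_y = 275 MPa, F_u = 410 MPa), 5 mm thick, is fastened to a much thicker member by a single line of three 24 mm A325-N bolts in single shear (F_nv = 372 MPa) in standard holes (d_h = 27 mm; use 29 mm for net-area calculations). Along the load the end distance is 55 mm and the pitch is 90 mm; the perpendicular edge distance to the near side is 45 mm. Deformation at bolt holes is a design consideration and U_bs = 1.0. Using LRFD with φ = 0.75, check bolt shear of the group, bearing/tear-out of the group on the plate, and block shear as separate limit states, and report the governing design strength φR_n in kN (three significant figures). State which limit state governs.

192 kN (block shear governs)

Bolt shear: A_b = π·24²/4 = 452.4 mm²; R_n = 372 × 452.4 × 3 × 1 / 1000 = 504.9 kN → 0.75 × 504.9 = 379 kN.
Bearing: edge l_c = 41.5, r_n = 102.1 kN; interior l_c = 63, r_n = 118.1 kN; R_n = 102.1 + 2·118.1 = 338.2 kN → 254 kN.
Block shear: A_gv = 1175, A_nv = 812.5, A_nt = 152.5 mm²; R_n = min(0.6F_uA_nv, 0.6F_yA_gv) + U_bs·F_u·A_nt = 256.4 kN → 192 kN.
Block shear governs: 192 kN.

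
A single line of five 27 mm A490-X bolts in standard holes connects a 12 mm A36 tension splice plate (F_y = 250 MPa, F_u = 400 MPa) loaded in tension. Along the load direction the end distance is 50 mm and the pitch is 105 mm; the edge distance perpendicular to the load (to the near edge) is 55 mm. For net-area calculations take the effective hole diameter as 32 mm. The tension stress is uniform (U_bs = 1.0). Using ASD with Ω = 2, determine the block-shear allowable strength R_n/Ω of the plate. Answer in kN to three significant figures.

Shear plane L_v = 50 + 4·105 = 470 mm; A_gv = 470 × 12 = 5640 mm².
A_nv = (470 − 4.5·32) × 12 = 3912 mm².
A_nt = (55 − 0.5·32) × 12 = 468 mm².
0.6 F_u A_nv = 938.9 kN; 0.6 F_y A_gv = 846 kN → shear yielding governs the shear term.
R_n = 846 + 1.0 × 400 × 468 / 1000 = 1033 kN.
Allowable strength R_n/Ω = 1033 / 2 = 517 kN.

517 kN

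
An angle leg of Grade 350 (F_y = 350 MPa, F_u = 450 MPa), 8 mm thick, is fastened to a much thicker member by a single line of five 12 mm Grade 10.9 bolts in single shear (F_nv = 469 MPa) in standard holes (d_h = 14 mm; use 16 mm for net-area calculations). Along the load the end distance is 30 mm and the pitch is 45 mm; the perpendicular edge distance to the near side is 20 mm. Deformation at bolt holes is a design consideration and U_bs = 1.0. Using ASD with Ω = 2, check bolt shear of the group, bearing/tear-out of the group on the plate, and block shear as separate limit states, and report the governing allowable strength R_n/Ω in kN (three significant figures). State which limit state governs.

Bolt shear: A_b = π·12²/4 = 113.1 mm²; R_n = 469 × 113.1 × 5 × 1 / 1000 = 265.2 kN → 265.2 / 2 = 133 kN.
Bearing: edge l_c = 23, r_n = 99.36 kN; interior l_c = 31, r_n = 103.7 kN; R_n = 99.36 + 4·103.7 = 514.1 kN → 257 kN.
Block shear: A_gv = 1680, A_nv = 1104, A_nt = 96 mm²; R_n = min(0.6F_uA_nv, 0.6F_yA_gv) + U_bs·F_u·A_nt = 341.3 kN → 171 kN.
Bolt shear governs: 133 kN.

133 kN (bolt shear governs)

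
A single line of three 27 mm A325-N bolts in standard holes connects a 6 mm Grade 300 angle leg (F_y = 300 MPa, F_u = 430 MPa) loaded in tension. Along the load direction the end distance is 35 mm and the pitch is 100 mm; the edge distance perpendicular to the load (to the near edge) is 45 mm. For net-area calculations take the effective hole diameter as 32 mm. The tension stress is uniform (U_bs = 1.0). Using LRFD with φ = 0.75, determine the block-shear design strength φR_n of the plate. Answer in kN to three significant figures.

Shear plane L_v = 35 + 2·100 = 235 mm; A_gv = 235 × 6 = 1410 mm².
A_nv = (235 − 2.5·32) × 6 = 930 mm².
A_nt = (45 − 0.5·32) × 6 = 174 mm².
0.6 F_u A_nv = 239.9 kN; 0.6 F_y A_gv = 253.8 kN → shear rupture governs the shear term.
R_n = 239.9 + 1.0 × 430 × 174 / 1000 = 314.8 kN.
Design strength φR_n = 0.75 × 314.8 = 236 kN.

236 kN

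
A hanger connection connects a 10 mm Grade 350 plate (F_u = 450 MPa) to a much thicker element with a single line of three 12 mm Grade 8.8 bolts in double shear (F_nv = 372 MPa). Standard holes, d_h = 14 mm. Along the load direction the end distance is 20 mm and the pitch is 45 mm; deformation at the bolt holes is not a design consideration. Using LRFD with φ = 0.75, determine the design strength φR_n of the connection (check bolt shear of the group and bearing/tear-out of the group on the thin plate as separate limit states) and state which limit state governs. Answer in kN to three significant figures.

Bolt shear: A_b = π·12²/4 = 113.1 mm²; R_n = 372 × 113.1 × 3 × 2 / 1000 = 252.4 kN → 0.75 × 252.4 = 189 kN.
Bearing (1.5 l_c t F_u ≤ 3.0 d t F_u): upper limit = 3.0·12·10·450 / 1000 = 162 kN.
  Edge l_c = 20 − 14/2 = 13 → r_n = 87.75 kN; interior l_c = 45 − 14 = 31 → r_n = 162 kN.
  R_n,bearing = 1·87.75 + 2·162 = 411.8 kN → 0.75 × 411.8 = 309 kN.
Bolt shear governs: 189 kN.

189 kN (bolt shear governs)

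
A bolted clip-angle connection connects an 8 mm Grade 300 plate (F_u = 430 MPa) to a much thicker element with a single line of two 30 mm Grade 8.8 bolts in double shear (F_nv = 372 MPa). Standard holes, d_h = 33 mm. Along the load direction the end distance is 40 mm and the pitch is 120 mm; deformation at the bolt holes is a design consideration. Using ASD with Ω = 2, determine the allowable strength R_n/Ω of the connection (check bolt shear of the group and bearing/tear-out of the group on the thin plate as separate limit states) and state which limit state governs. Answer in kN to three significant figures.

Bolt shear: A_b = π·30²/4 = 706.9 mm²; R_n = 372 × 706.9 × 2 × 2 / 1000 = 1052 kN → 1052 / 2 = 526 kN.
Bearing (1.2 l_c t F_u ≤ 2.4 d t F_u): upper limit = 2.4·30·8·430 / 1000 = 247.7 kN.
  Edge l_c = 40 − 33/2 = 23.5 → r_n = 97.01 kN; interior l_c = 120 − 33 = 87 → r_n = 247.7 kN.
  R_n,bearing = 1·97.01 + 1·247.7 = 344.7 kN → 344.7 / 2 = 172 kN.
Bearing governs: 172 kN.

172 kN (bearing governs)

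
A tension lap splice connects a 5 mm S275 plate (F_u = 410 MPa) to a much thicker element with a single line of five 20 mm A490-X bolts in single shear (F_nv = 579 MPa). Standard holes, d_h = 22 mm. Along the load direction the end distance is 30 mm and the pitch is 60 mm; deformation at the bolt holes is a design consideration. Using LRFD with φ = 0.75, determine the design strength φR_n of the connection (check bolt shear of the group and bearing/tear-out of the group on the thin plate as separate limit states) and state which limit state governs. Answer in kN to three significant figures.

315 kN (bearing governs)

Bolt shear: A_b = π·20²/4 = 314.2 mm²; R_n = 579 × 314.2 × 5 × 1 / 1000 = 909.5 kN → 0.75 × 909.5 = 682 kN.
Bearing (1.2 l_c t F_u ≤ 2.4 d t F_u): upper limit = 2.4·20·5·410 / 1000 = 98.4 kN.
  Edge l_c = 30 − 22/2 = 19 → r_n = 46.74 kN; interior l_c = 60 − 22 = 38 → r_n = 93.48 kN.
  R_n,bearing = 1·46.74 + 4·93.48 = 420.7 kN → 0.75 × 420.7 = 315 kN.
Bearing governs: 315 kN.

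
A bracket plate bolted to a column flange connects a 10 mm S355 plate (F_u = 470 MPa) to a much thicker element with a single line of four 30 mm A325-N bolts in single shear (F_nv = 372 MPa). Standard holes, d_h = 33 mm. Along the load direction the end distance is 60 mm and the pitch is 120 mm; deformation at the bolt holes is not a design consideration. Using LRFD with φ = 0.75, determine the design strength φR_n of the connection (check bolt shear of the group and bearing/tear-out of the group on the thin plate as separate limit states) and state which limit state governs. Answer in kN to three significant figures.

Bolt shear: A_b = π·30²/4 = 706.9 mm²; R_n = 372 × 706.9 × 4 × 1 / 1000 = 1052 kN → 0.75 × 1052 = 789 kN.
Bearing (1.5 l_c t F_u ≤ 3.0 d t F_u): upper limit = 3.0·30·10·470 / 1000 = 423 kN.
  Edge l_c = 60 − 33/2 = 43.5 → r_n = 306.7 kN; interior l_c = 120 − 33 = 87 → r_n = 423 kN.
  R_n,bearing = 1·306.7 + 3·423 = 1576 kN → 0.75 × 1576 = 1180 kN.
Bolt shear governs: 789 kN.

789 kN (bolt shear governs)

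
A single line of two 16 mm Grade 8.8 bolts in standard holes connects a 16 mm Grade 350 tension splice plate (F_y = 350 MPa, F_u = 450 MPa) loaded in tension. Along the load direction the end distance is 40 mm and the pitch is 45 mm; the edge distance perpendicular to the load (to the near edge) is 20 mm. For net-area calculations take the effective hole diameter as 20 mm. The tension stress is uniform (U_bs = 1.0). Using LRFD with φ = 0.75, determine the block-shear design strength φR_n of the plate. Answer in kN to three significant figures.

Shear plane L_v = 40 + 1·45 = 85 mm; A_gv = 85 × 16 = 1360 mm².
A_nv = (85 − 1.5·20) × 16 = 880 mm².
A_nt = (20 − 0.5·20) × 16 = 160 mm².
0.6 F_u A_nv = 237.6 kN; 0.6 F_y A_gv = 285.6 kN → shear rupture governs the shear term.
R_n = 237.6 + 1.0 × 450 × 160 / 1000 = 309.6 kN.
Design strength φR_n = 0.75 × 309.6 = 232 kN.

232 kN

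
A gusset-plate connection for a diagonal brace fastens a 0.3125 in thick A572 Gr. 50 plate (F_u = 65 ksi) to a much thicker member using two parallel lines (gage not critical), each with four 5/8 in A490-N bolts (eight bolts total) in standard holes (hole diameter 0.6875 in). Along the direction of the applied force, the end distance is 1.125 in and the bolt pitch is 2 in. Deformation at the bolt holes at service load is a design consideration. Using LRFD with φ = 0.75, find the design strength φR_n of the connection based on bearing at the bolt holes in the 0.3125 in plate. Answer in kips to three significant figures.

Per bolt r_n = 1.2 l_c t F_u ≤ 2.4 d t F_u; upper limit = 2.4 × 0.625 × 0.3125 × 65 = 30.47 kips.
Edge bolt: l_c = 1.125 − 0.6875/2 = 0.7812 in → 1.2 × 0.7812 × 0.3125 × 65 = 19.04 → r_n = 19.04 kips.
Interior bolts: l_c = 2 − 0.6875 = 1.312 in → 1.2 × 1.312 × 0.3125 × 65 = 31.99 → r_n = 30.47 kips.
R_n = 2 × 19.04 + 6 × 30.47 = 220.9 kips.
Design strength φR_n = 0.75 × 220.9 = 166 kips.

166 kips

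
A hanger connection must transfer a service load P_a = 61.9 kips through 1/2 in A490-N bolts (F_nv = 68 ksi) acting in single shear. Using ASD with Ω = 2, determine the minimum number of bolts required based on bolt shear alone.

10 bolts

A_b = π·0.5²/4 = 0.1963 in².
Per-bolt allowable strength R_n/Ω = 68 × 0.1963 × 1 / 2 = 6.676 kips.
n ≥ 61.9 / 6.676 = 9.272 → use 10 bolts.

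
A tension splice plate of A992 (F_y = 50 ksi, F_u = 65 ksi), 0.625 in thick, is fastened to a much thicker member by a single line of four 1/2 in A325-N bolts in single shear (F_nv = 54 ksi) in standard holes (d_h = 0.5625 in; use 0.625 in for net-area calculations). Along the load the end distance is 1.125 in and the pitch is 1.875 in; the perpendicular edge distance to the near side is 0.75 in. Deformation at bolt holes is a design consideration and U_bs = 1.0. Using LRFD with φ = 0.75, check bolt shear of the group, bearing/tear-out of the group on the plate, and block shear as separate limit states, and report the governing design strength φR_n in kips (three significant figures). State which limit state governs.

Bolt shear: A_b = π·0.5²/4 = 0.1963 in²; R_n = 54 × 0.1963 × 4 × 1 = 42.41 kips → 0.75 × 42.41 = 31.8 kips.
Bearing: edge l_c = 0.8438, r_n = 41.13 kips; interior l_c = 1.312, r_n = 48.75 kips; R_n = 41.13 + 3·48.75 = 187.4 kips → 141 kips.
Block shear: A_gv = 4.219, A_nv = 2.852, A_nt = 0.2734 in²; R_n = min(0.6F_uA_nv, 0.6F_yA_gv) + U_bs·F_u·A_nt = 129 kips → 96.7 kips.
Bolt shear governs: 31.8 kips.

31.8 kips (bolt shear governs)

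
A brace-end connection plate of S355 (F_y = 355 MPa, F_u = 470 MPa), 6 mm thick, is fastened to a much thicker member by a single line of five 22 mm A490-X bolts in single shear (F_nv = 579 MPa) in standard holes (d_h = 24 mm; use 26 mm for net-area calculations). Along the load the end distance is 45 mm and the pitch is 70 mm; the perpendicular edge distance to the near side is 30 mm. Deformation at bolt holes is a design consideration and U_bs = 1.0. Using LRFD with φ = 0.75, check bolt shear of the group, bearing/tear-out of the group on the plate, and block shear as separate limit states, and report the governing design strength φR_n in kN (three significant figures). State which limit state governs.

Bolt shear: A_b = π·22²/4 = 380.1 mm²; R_n = 579 × 380.1 × 5 × 1 / 1000 = 1100 kN → 0.75 × 1100 = 825 kN.
Bearing: edge l_c = 33, r_n = 111.7 kN; interior l_c = 46, r_n = 148.9 kN; R_n = 111.7 + 4·148.9 = 707.3 kN → 530 kN.
Block shear: A_gv = 1950, A_nv = 1248, A_nt = 102 mm²; R_n = min(0.6F_uA_nv, 0.6F_yA_gv) + U_bs·F_u·A_nt = 399.9 kN → 300 kN.
Block shear governs: 300 kN.

300 kN (block shear governs)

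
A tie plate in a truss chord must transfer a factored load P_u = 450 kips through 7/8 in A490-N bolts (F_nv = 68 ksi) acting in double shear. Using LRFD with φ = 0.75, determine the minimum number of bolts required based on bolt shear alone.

8 bolts

A_b = π·0.875²/4 = 0.6013 in².
Per-bolt design strength φR_n = 0.75 × 68 × 0.6013 × 2 = 61.33 kips.
n ≥ 450 / 61.33 = 7.337 → use 8 bolts.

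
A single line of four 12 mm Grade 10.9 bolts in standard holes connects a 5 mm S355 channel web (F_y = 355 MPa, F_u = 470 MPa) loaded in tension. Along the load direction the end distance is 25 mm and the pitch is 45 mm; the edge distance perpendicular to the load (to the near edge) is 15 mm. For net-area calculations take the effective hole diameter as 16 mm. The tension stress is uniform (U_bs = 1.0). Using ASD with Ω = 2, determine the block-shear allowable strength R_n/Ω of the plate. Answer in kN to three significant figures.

Shear plane L_v = 25 + 3·45 = 160 mm; A_gv = 160 × 5 = 800 mm².
A_nv = (160 − 3.5·16) × 5 = 520 mm².
A_nt = (15 − 0.5·16) × 5 = 35 mm².
0.6 F_u A_nv = 146.6 kN; 0.6 F_y A_gv = 170.4 kN → shear rupture governs the shear term.
R_n = 146.6 + 1.0 × 470 × 35 / 1000 = 163.1 kN.
Allowable strength R_n/Ω = 163.1 / 2 = 81.5 kN.

81.5 kN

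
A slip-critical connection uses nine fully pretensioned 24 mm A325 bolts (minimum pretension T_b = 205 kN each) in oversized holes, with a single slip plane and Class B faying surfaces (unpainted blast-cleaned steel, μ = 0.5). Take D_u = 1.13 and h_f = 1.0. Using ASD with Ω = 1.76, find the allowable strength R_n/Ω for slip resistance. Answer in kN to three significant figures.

592 kN

R_n = μ · D_u · h_f · T_b · n_s · n_b = 0.5 × 1.13 × 1.0 × 205 × 1 × 9 = 1042 kN.
Allowable strength R_n/Ω = 1042 / 1.76 = 592 kN.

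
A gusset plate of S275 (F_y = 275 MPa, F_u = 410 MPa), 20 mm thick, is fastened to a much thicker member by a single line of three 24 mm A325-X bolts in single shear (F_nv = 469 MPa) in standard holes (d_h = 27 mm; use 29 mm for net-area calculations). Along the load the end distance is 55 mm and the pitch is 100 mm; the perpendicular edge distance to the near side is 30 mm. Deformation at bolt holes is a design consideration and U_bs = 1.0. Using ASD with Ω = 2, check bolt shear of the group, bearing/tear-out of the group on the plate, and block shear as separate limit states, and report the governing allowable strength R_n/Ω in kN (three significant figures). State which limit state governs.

Bolt shear: A_b = π·24²/4 = 452.4 mm²; R_n = 469 × 452.4 × 3 × 1 / 1000 = 636.5 kN → 636.5 / 2 = 318 kN.
Bearing: edge l_c = 41.5, r_n = 408.4 kN; interior l_c = 73, r_n = 472.3 kN; R_n = 408.4 + 2·472.3 = 1353 kN → 676 kN.
Block shear: A_gv = 5100, A_nv = 3650, A_nt = 310 mm²; R_n = min(0.6F_uA_nv, 0.6F_yA_gv) + U_bs·F_u·A_nt = 968.6 kN → 484 kN.
Bolt shear governs: 318 kN.

318 kN (bolt shear governs)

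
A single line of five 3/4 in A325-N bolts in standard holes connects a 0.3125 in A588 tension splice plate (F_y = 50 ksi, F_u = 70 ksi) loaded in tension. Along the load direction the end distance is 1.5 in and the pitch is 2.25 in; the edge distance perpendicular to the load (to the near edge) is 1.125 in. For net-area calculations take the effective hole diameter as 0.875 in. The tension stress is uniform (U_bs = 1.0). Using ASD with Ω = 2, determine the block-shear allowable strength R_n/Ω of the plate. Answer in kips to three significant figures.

Shear plane L_v = 1.5 + 4·2.25 = 10.5 in; A_gv = 10.5 × 0.3125 = 3.281 in².
A_nv = (10.5 − 4.5·0.875) × 0.3125 = 2.051 in².
A_nt = (1.125 − 0.5·0.875) × 0.3125 = 0.2148 in².
0.6 F_u A_nv = 86.13 kips; 0.6 F_y A_gv = 98.44 kips → shear rupture governs the shear term.
R_n = 86.13 + 1.0 × 70 × 0.2148 = 101.2 kips.
Allowable strength R_n/Ω = 101.2 / 2 = 50.6 kips.

50.6 kips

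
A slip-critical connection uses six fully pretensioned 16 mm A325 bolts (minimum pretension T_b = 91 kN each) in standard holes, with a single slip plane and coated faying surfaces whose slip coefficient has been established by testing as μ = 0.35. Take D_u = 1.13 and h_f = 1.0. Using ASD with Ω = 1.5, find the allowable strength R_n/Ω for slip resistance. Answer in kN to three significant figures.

R_n = μ · D_u · h_f · T_b · n_s · n_b = 0.35 × 1.13 × 1.0 × 91 × 1 × 6 = 215.9 kN.
Allowable strength R_n/Ω = 215.9 / 1.5 = 144 kN.

144 kN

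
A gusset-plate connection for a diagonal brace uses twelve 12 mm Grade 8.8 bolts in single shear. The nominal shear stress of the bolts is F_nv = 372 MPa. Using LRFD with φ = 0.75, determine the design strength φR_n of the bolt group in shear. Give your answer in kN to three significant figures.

A_b = π × 12² / 4 = 113.1 mm².
R_n = F_nv · A_b · n · n_s = 372 × 113.1 × 12 × 1 / 1000 = 504.9 kN.
Design strength φR_n = 0.75 × 504.9 = 379 kN.

379 kN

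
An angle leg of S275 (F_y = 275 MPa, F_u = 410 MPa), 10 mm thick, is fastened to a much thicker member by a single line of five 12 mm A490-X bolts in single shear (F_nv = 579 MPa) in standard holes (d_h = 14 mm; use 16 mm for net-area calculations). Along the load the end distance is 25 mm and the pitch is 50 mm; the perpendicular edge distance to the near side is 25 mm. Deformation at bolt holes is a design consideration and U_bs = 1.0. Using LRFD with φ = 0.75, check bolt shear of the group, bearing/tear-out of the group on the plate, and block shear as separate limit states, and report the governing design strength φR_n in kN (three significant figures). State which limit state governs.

Bolt shear: A_b = π·12²/4 = 113.1 mm²; R_n = 579 × 113.1 × 5 × 1 / 1000 = 327.4 kN → 0.75 × 327.4 = 246 kN.
Bearing: edge l_c = 18, r_n = 88.56 kN; interior l_c = 36, r_n = 118.1 kN; R_n = 88.56 + 4·118.1 = 560.9 kN → 421 kN.
Block shear: A_gv = 2250, A_nv = 1530, A_nt = 170 mm²; R_n = min(0.6F_uA_nv, 0.6F_yA_gv) + U_bs·F_u·A_nt = 440.9 kN → 331 kN.
Bolt shear governs: 246 kN.

246 kN (bolt shear governs)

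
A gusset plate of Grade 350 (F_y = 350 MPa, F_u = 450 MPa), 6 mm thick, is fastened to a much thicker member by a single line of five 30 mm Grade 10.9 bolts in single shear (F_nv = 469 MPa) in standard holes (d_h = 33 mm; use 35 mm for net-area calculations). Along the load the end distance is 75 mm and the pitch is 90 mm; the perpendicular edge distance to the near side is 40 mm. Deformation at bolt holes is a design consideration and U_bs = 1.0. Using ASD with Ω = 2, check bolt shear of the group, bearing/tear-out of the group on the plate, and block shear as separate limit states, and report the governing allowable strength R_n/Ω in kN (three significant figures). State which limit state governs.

Bolt shear: A_b = π·30²/4 = 706.9 mm²; R_n = 469 × 706.9 × 5 × 1 / 1000 = 1658 kN → 1658 / 2 = 829 kN.
Bearing: edge l_c = 58.5, r_n = 189.5 kN; interior l_c = 57, r_n = 184.7 kN; R_n = 189.5 + 4·184.7 = 928.3 kN → 464 kN.
Block shear: A_gv = 2610, A_nv = 1665, A_nt = 135 mm²; R_n = min(0.6F_uA_nv, 0.6F_yA_gv) + U_bs·F_u·A_nt = 510.3 kN → 255 kN.
Block shear governs: 255 kN.

255 kN (block shear governs)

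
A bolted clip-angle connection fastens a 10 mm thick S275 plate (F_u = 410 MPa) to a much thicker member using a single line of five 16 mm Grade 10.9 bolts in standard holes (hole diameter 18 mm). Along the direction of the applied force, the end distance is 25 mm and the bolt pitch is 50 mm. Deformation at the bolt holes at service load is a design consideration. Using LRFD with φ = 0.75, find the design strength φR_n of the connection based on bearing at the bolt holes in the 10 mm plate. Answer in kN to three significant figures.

Per bolt r_n = 1.2 l_c t F_u ≤ 2.4 d t F_u; upper limit = 2.4 × 16 × 10 × 410 / 1000 = 157.4 kN.
Edge bolt: l_c = 25 − 18/2 = 16 mm → 1.2 × 16 × 10 × 410 / 1000 = 78.72 → r_n = 78.72 kN.
Interior bolts: l_c = 50 − 18 = 32 mm → 1.2 × 32 × 10 × 410 / 1000 = 157.4 → r_n = 157.4 kN.
R_n = 1 × 78.72 + 4 × 157.4 = 708.5 kN.
Design strength φR_n = 0.75 × 708.5 = 531 kN.

531 kN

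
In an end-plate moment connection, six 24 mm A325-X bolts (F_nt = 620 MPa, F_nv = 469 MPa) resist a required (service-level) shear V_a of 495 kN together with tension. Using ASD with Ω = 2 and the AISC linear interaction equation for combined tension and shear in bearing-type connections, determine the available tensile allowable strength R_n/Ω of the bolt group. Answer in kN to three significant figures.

440 kN

A_b = π·24²/4 = 452.4 mm²; f_rv = 495 × 1000 / (6 × 452.4) = 182.4 MPa.
F'_nt = 1.3 F_nt − (Ω F_nt / F_nv) f_rv = 1.3·620 − (2·620/469)·182.4 = 323.8 MPa, capped at F_nt → F'_nt = 323.8 MPa.
R_n = F'_nt · A_b · n = 323.8 × 452.4 × 6 / 1000 = 879 kN.
Allowable strength R_n/Ω = 879 / 2 = 440 kN.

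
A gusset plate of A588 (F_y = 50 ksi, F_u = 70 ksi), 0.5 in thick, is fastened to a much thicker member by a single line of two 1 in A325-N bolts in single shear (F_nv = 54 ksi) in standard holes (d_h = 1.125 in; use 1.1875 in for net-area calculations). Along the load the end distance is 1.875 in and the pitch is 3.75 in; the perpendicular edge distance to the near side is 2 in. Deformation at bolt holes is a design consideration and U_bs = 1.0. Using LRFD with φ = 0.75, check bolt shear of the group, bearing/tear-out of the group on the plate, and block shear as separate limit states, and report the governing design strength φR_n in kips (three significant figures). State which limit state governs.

63.6 kips (bolt shear governs)

Bolt shear: A_b = π·1²/4 = 0.7854 in²; R_n = 54 × 0.7854 × 2 × 1 = 84.82 kips → 0.75 × 84.82 = 63.6 kips.
Bearing: edge l_c = 1.312, r_n = 55.12 kips; interior l_c = 2.625, r_n = 84 kips; R_n = 55.12 + 1·84 = 139.1 kips → 104 kips.
Block shear: A_gv = 2.812, A_nv = 1.922, A_nt = 0.7031 in²; R_n = min(0.6F_uA_nv, 0.6F_yA_gv) + U_bs·F_u·A_nt = 129.9 kips → 97.5 kips.
Bolt shear governs: 63.6 kips.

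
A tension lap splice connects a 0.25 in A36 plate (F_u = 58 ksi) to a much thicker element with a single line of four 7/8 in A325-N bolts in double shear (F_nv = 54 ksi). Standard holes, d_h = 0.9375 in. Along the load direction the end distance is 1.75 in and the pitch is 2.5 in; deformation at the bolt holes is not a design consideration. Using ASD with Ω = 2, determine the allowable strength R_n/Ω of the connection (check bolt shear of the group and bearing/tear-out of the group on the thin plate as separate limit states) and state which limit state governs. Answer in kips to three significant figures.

Bolt shear: A_b = π·0.875²/4 = 0.6013 in²; R_n = 54 × 0.6013 × 4 × 2 = 259.8 kips → 259.8 / 2 = 130 kips.
Bearing (1.5 l_c t F_u ≤ 3.0 d t F_u): upper limit = 3.0·0.875·0.25·58 = 38.06 kips.
  Edge l_c = 1.75 − 0.9375/2 = 1.281 → r_n = 27.87 kips; interior l_c = 2.5 − 0.9375 = 1.562 → r_n = 33.98 kips.
  R_n,bearing = 1·27.87 + 3·33.98 = 129.8 kips → 129.8 / 2 = 64.9 kips.
Bearing governs: 64.9 kips.

64.9 kips (bearing governs)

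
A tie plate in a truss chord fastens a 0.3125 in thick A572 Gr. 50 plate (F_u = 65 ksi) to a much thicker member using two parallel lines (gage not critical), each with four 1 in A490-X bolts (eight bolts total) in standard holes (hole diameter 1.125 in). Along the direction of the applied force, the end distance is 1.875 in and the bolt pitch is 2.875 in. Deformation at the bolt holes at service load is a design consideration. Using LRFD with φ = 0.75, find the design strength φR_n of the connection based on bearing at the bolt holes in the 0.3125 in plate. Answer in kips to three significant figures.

240 kips

Per bolt r_n = 1.2 l_c t F_u ≤ 2.4 d t F_u; upper limit = 2.4 × 1 × 0.3125 × 65 = 48.75 kips.
Edge bolt: l_c = 1.875 − 1.125/2 = 1.312 in → 1.2 × 1.312 × 0.3125 × 65 = 31.99 → r_n = 31.99 kips.
Interior bolts: l_c = 2.875 − 1.125 = 1.75 in → 1.2 × 1.75 × 0.3125 × 65 = 42.66 → r_n = 42.66 kips.
R_n = 2 × 31.99 + 6 × 42.66 = 319.9 kips.
Design strength φR_n = 0.75 × 319.9 = 240 kips.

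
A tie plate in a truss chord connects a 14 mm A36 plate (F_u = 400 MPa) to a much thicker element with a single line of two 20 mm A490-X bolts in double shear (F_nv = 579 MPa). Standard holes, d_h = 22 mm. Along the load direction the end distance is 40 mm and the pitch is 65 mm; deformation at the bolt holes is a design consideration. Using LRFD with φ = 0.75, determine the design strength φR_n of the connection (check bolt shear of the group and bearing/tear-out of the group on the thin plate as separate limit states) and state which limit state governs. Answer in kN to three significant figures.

Bolt shear: A_b = π·20²/4 = 314.2 mm²; R_n = 579 × 314.2 × 2 × 2 / 1000 = 727.6 kN → 0.75 × 727.6 = 546 kN.
Bearing (1.2 l_c t F_u ≤ 2.4 d t F_u): upper limit = 2.4·20·14·400 / 1000 = 268.8 kN.
  Edge l_c = 40 − 22/2 = 29 → r_n = 194.9 kN; interior l_c = 65 − 22 = 43 → r_n = 268.8 kN.
  R_n,bearing = 1·194.9 + 1·268.8 = 463.7 kN → 0.75 × 463.7 = 348 kN.
Bearing governs: 348 kN.

348 kN (bearing governs)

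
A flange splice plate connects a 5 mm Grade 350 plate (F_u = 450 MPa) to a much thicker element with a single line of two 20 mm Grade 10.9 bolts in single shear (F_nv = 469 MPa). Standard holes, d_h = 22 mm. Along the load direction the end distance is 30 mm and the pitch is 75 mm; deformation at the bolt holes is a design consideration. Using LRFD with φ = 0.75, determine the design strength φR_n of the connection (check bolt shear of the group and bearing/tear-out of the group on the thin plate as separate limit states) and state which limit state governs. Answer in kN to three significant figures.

119 kN (bearing governs)

Bolt shear: A_b = π·20²/4 = 314.2 mm²; R_n = 469 × 314.2 × 2 × 1 / 1000 = 294.7 kN → 0.75 × 294.7 = 221 kN.
Bearing (1.2 l_c t F_u ≤ 2.4 d t F_u): upper limit = 2.4·20·5·450 / 1000 = 108 kN.
  Edge l_c = 30 − 22/2 = 19 → r_n = 51.3 kN; interior l_c = 75 − 22 = 53 → r_n = 108 kN.
  R_n,bearing = 1·51.3 + 1·108 = 159.3 kN → 0.75 × 159.3 = 119 kN.
Bearing governs: 119 kN.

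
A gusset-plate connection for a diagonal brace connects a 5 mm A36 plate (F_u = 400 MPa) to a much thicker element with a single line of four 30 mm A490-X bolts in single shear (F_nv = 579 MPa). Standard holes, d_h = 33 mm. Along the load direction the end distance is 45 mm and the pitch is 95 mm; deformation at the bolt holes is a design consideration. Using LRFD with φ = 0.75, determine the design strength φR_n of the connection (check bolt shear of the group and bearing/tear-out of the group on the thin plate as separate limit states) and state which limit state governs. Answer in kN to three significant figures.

Bolt shear: A_b = π·30²/4 = 706.9 mm²; R_n = 579 × 706.9 × 4 × 1 / 1000 = 1637 kN → 0.75 × 1637 = 1230 kN.
Bearing (1.2 l_c t F_u ≤ 2.4 d t F_u): upper limit = 2.4·30·5·400 / 1000 = 144 kN.
  Edge l_c = 45 − 33/2 = 28.5 → r_n = 68.4 kN; interior l_c = 95 − 33 = 62 → r_n = 144 kN.
  R_n,bearing = 1·68.4 + 3·144 = 500.4 kN → 0.75 × 500.4 = 375 kN.
Bearing governs: 375 kN.

375 kN (bearing governs)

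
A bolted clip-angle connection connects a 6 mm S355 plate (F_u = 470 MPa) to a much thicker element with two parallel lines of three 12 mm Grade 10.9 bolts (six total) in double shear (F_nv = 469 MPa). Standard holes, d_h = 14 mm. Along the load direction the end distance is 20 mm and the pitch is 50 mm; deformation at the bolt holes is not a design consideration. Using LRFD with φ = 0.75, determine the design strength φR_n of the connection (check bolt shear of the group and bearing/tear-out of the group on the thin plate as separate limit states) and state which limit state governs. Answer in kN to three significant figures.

Bolt shear: A_b = π·12²/4 = 113.1 mm²; R_n = 469 × 113.1 × 6 × 2 / 1000 = 636.5 kN → 0.75 × 636.5 = 477 kN.
Bearing (1.5 l_c t F_u ≤ 3.0 d t F_u): upper limit = 3.0·12·6·470 / 1000 = 101.5 kN.
  Edge l_c = 20 − 14/2 = 13 → r_n = 54.99 kN; interior l_c = 50 − 14 = 36 → r_n = 101.5 kN.
  R_n,bearing = 2·54.99 + 4·101.5 = 516.1 kN → 0.75 × 516.1 = 387 kN.
Bearing governs: 387 kN.

387 kN (bearing governs)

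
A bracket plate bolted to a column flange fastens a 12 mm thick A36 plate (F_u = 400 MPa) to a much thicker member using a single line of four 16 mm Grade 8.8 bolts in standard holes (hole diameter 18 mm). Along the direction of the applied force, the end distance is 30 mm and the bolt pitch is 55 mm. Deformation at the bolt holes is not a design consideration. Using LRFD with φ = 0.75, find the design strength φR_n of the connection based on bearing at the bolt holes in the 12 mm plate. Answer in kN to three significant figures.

632 kN

Per bolt r_n = 1.5 l_c t F_u ≤ 3.0 d t F_u; upper limit = 3.0 × 16 × 12 × 400 / 1000 = 230.4 kN.
Edge bolt: l_c = 30 − 18/2 = 21 mm → 1.5 × 21 × 12 × 400 / 1000 = 151.2 → r_n = 151.2 kN.
Interior bolts: l_c = 55 − 18 = 37 mm → 1.5 × 37 × 12 × 400 / 1000 = 266.4 → r_n = 230.4 kN.
R_n = 1 × 151.2 + 3 × 230.4 = 842.4 kN.
Design strength φR_n = 0.75 × 842.4 = 632 kN.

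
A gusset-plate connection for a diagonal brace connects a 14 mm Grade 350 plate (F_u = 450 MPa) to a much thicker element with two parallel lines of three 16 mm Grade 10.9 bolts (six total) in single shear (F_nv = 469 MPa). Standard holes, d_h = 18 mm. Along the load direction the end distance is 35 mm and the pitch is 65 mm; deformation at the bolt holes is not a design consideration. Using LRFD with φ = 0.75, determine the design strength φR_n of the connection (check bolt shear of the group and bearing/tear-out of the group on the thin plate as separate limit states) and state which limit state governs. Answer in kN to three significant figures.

424 kN (bolt shear governs)

Bolt shear: A_b = π·16²/4 = 201.1 mm²; R_n = 469 × 201.1 × 6 × 1 / 1000 = 565.8 kN → 0.75 × 565.8 = 424 kN.
Bearing (1.5 l_c t F_u ≤ 3.0 d t F_u): upper limit = 3.0·16·14·450 / 1000 = 302.4 kN.
  Edge l_c = 35 − 18/2 = 26 → r_n = 245.7 kN; interior l_c = 65 − 18 = 47 → r_n = 302.4 kN.
  R_n,bearing = 2·245.7 + 4·302.4 = 1701 kN → 0.75 × 1701 = 1280 kN.
Bolt shear governs: 424 kN.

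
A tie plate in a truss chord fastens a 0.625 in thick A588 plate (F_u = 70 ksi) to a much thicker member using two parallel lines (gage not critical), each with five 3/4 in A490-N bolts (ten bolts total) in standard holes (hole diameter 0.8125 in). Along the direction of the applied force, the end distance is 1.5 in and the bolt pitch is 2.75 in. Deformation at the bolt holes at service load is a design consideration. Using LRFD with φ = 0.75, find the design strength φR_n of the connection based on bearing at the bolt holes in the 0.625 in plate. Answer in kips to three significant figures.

Per bolt r_n = 1.2 l_c t F_u ≤ 2.4 d t F_u; upper limit = 2.4 × 0.75 × 0.625 × 70 = 78.75 kips.
Edge bolt: l_c = 1.5 − 0.8125/2 = 1.094 in → 1.2 × 1.094 × 0.625 × 70 = 57.42 → r_n = 57.42 kips.
Interior bolts: l_c = 2.75 − 0.8125 = 1.938 in → 1.2 × 1.938 × 0.625 × 70 = 101.7 → r_n = 78.75 kips.
R_n = 2 × 57.42 + 8 × 78.75 = 744.8 kips.
Design strength φR_n = 0.75 × 744.8 = 559 kips.

559 kips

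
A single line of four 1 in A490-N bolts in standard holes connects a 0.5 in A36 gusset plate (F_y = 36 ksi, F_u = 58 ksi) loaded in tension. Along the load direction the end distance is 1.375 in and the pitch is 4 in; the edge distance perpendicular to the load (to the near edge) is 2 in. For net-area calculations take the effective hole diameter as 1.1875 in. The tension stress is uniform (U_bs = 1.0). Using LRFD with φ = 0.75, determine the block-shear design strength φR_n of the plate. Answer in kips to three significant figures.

Shear plane L_v = 1.375 + 3·4 = 13.38 in; A_gv = 13.38 × 0.5 = 6.688 in².
A_nv = (13.38 − 3.5·1.1875) × 0.5 = 4.609 in².
A_nt = (2 − 0.5·1.1875) × 0.5 = 0.7031 in².
0.6 F_u A_nv = 160.4 kips; 0.6 F_y A_gv = 144.4 kips → shear yielding governs the shear term.
R_n = 144.4 + 1.0 × 58 × 0.7031 = 185.2 kips.
Design strength φR_n = 0.75 × 185.2 = 139 kips.

139 kips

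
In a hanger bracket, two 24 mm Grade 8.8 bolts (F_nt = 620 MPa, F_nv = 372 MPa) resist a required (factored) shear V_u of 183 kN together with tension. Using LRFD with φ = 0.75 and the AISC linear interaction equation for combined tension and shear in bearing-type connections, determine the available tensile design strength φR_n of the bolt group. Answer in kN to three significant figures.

A_b = π·24²/4 = 452.4 mm²; f_rv = 183 × 1000 / (2 × 452.4) = 202.3 MPa.
F'_nt = 1.3 F_nt − (F_nt / φF_nv) f_rv = 1.3·620 − (620/(0.75·372))·202.3 = 356.5 MPa, capped at F_nt → F'_nt = 356.5 MPa.
R_n = F'_nt · A_b · n = 356.5 × 452.4 × 2 / 1000 = 322.6 kN.
Design strength φR_n = 0.75 × 322.6 = 242 kN.

242 kN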